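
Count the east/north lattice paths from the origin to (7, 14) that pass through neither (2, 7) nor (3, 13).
Number of paths = 86228

Inclusion–exclusion. Total paths: C(21, 7) = 116280. Through P₁: C(9, 2)·C(12, 5) = 28512. Through P₂: C(16, 3)·C(5, 4) = 2800. Since P₁ is strictly southwest of P₂, a monotone path through both must visit P₁ then P₂; paths through both = C(9, 2)·C(7, 1)·C(5, 4) = 1260. Avoid both = 116280 − 28512 − 2800 + 1260 = 86228.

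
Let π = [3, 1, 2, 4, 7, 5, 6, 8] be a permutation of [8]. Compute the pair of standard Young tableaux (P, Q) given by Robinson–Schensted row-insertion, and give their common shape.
P = [1, 2, 4, 5, 6, 8] / [3, 7];  Q = [1, 3, 4, 5, 7, 8] / [2, 6];  common shape = (6, 2)

Row-insert the values π_1, π_2, … into P one at a time, bumping the leftmost entry strictly greater than the inserted value down to the next row. The recording tableau Q records, in position (i, j), the step at which that cell was added to P.
  Insert 3 (step 1): P = [3];  Q = [1]
  Insert 1 (step 2): P = [1] / [3];  Q = [1] / [2]
  Insert 2 (step 3): P = [1, 2] / [3];  Q = [1, 3] / [2]
  Insert 4 (step 4): P = [1, 2, 4] / [3];  Q = [1, 3, 4] / [2]
  Insert 7 (step 5): P = [1, 2, 4, 7] / [3];  Q = [1, 3, 4, 5] / [2]
  Insert 5 (step 6): P = [1, 2, 4, 5] / [3, 7];  Q = [1, 3, 4, 5] / [2, 6]
  Insert 6 (step 7): P = [1, 2, 4, 5, 6] / [3, 7];  Q = [1, 3, 4, 5, 7] / [2, 6]
  Insert 8 (step 8): P = [1, 2, 4, 5, 6, 8] / [3, 7];  Q = [1, 3, 4, 5, 7, 8] / [2, 6]
Final shape: (6, 2).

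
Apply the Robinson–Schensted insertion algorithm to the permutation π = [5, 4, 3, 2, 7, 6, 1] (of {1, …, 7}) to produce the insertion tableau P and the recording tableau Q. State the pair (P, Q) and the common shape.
P = [1, 6] / [2, 7] / [3] / [4] / [5];  Q = [1, 5] / [2, 6] / [3] / [4] / [7];  common shape = (2, 2, 1, 1, 1)

Row-insert the values π_1, π_2, … into P one at a time, bumping the leftmost entry strictly greater than the inserted value down to the next row. The recording tableau Q records, in position (i, j), the step at which that cell was added to P.
  Insert 5 (step 1): P = [5];  Q = [1]
  Insert 4 (step 2): P = [4] / [5];  Q = [1] / [2]
  Insert 3 (step 3): P = [3] / [4] / [5];  Q = [1] / [2] / [3]
  Insert 2 (step 4): P = [2] / [3] / [4] / [5];  Q = [1] / [2] / [3] / [4]
  Insert 7 (step 5): P = [2, 7] / [3] / [4] / [5];  Q = [1, 5] / [2] / [3] / [4]
  Insert 6 (step 6): P = [2, 6] / [3, 7] / [4] / [5];  Q = [1, 5] / [2, 6] / [3] / [4]
  Insert 1 (step 7): P = [1, 6] / [2, 7] / [3] / [4] / [5];  Q = [1, 5] / [2, 6] / [3] / [4] / [7]
Final shape: (2, 2, 1, 1, 1).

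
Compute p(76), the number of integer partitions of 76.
p(76) = 9289091

Compute p(n) via the recurrence p(n, m) = p(n, m−1) + p(n−m, m), where p(n, m) counts partitions of n with all parts ≤ m and p(n) = p(n, n). The base cases are p(0, m) = 1 and p(n, 0) = 0 for n > 0. Filling the table yields p(76) = 9289091. (Euler's pentagonal recurrence is an alternative.)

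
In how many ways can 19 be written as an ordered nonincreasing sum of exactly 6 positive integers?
p(19, 6 parts) = 71

Partitions of n into exactly k parts are in bijection with partitions of n − k into at most k parts (subtract 1 from each part). So p(19, exactly 6) = p(13, parts ≤ 6). Computing via the recurrence p(m, j) = p(m, j−1) + p(m−j, j) gives 71.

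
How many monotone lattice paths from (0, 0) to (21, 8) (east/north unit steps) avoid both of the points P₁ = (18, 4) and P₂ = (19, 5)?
Number of paths = 3757380

Inclusion–exclusion. Total paths: C(29, 21) = 4292145. Through P₁: C(22, 18)·C(7, 3) = 256025. Through P₂: C(24, 19)·C(5, 2) = 425040. Since P₁ is strictly southwest of P₂, a monotone path through both must visit P₁ then P₂; paths through both = C(22, 18)·C(2, 1)·C(5, 2) = 146300. Avoid both = 4292145 − 256025 − 425040 + 146300 = 3757380.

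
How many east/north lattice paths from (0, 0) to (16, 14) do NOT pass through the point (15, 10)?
Number of paths = 129078875

Total paths from (0, 0) to (16, 14): C(30, 16) = 145422675. Paths through (15, 10): (paths (0, 0) → (15, 10)) × (paths (15, 10) → (16, 14)) = C(25, 15) · C(5, 1) = 3268760 · 5 = 16343800. Avoidance count = 145422675 − 16343800 = 129078875.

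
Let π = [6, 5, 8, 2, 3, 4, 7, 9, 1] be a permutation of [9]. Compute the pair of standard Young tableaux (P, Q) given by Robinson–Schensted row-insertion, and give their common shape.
P = [1, 3, 4, 7, 9] / [2, 8] / [5] / [6];  Q = [1, 3, 6, 7, 8] / [2, 5] / [4] / [9];  common shape = (5, 2, 1, 1)

Row-insert the values π_1, π_2, … into P one at a time, bumping the leftmost entry strictly greater than the inserted value down to the next row. The recording tableau Q records, in position (i, j), the step at which that cell was added to P.
  Insert 6 (step 1): P = [6];  Q = [1]
  Insert 5 (step 2): P = [5] / [6];  Q = [1] / [2]
  Insert 8 (step 3): P = [5, 8] / [6];  Q = [1, 3] / [2]
  Insert 2 (step 4): P = [2, 8] / [5] / [6];  Q = [1, 3] / [2] / [4]
  Insert 3 (step 5): P = [2, 3] / [5, 8] / [6];  Q = [1, 3] / [2, 5] / [4]
  Insert 4 (step 6): P = [2, 3, 4] / [5, 8] / [6];  Q = [1, 3, 6] / [2, 5] / [4]
  Insert 7 (step 7): P = [2, 3, 4, 7] / [5, 8] / [6];  Q = [1, 3, 6, 7] / [2, 5] / [4]
  Insert 9 (step 8): P = [2, 3, 4, 7, 9] / [5, 8] / [6];  Q = [1, 3, 6, 7, 8] / [2, 5] / [4]
  Insert 1 (step 9): P = [1, 3, 4, 7, 9] / [2, 8] / [5] / [6];  Q = [1, 3, 6, 7, 8] / [2, 5] / [4] / [9]
Final shape: (5, 2, 1, 1).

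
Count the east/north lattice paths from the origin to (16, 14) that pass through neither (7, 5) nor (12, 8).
Number of paths = 89775855

Inclusion–exclusion. Total paths: C(30, 16) = 145422675. Through P₁: C(12, 7)·C(18, 9) = 38507040. Through P₂: C(20, 12)·C(10, 4) = 26453700. Since P₁ is strictly southwest of P₂, a monotone path through both must visit P₁ then P₂; paths through both = C(12, 7)·C(8, 5)·C(10, 4) = 9313920. Avoid both = 145422675 − 38507040 − 26453700 + 9313920 = 89775855.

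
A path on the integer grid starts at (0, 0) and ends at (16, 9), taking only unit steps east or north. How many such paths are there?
Number of paths = 2042975

A monotone lattice path from (0, 0) to (16, 9) consists of 16 east steps and 9 north steps in some order, so it is determined by which 16 of the 25 steps are east. The count is C(25, 16) = 2042975.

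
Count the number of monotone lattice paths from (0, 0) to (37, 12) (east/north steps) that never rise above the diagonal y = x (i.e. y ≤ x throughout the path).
Number of paths = 63127818572

By the reflection principle (André's argument), the number of monotone paths to (37, 12) with n ≤ m that never go above y = x is C(49, 37) − C(49, 38) = 92263734836 − 29135916264 = 63127818572.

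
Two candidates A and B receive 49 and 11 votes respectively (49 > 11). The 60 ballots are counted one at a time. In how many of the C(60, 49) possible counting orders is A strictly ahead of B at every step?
Strict-lead orderings = 217043412690

Total orderings of the 60 votes with 49 for A: C(60, 49) = 342700125300. By the Bertrand ballot formula (Cycle Lemma / reflection principle), the number of orderings in which A is strictly ahead of B throughout is (p − q)/(p + q) · C(p + q, p) = (49 − 11)/(49 + 11) · 342700125300 = 217043412690.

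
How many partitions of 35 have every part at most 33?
p(35, parts ≤ 33) = 14881

Use the recurrence p(n, m) = p(n, m−1) + p(n−m, m): either the largest part is < m (count p(n, m−1)) or the largest part is exactly m (remove one copy of m, count p(n−m, m)). With p(0, ·) = 1 this gives p(35, parts ≤ 33) = 14881. (By conjugating Young diagrams, this also counts partitions of 35 into at most 33 parts.)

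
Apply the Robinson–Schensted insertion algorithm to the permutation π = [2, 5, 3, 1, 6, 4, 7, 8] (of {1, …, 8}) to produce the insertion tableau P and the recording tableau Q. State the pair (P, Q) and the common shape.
P = [1, 3, 4, 7, 8] / [2, 6] / [5];  Q = [1, 2, 5, 7, 8] / [3, 6] / [4];  common shape = (5, 2, 1)

Row-insert the values π_1, π_2, … into P one at a time, bumping the leftmost entry strictly greater than the inserted value down to the next row. The recording tableau Q records, in position (i, j), the step at which that cell was added to P.
  Insert 2 (step 1): P = [2];  Q = [1]
  Insert 5 (step 2): P = [2, 5];  Q = [1, 2]
  Insert 3 (step 3): P = [2, 3] / [5];  Q = [1, 2] / [3]
  Insert 1 (step 4): P = [1, 3] / [2] / [5];  Q = [1, 2] / [3] / [4]
  Insert 6 (step 5): P = [1, 3, 6] / [2] / [5];  Q = [1, 2, 5] / [3] / [4]
  Insert 4 (step 6): P = [1, 3, 4] / [2, 6] / [5];  Q = [1, 2, 5] / [3, 6] / [4]
  Insert 7 (step 7): P = [1, 3, 4, 7] / [2, 6] / [5];  Q = [1, 2, 5, 7] / [3, 6] / [4]
  Insert 8 (step 8): P = [1, 3, 4, 7, 8] / [2, 6] / [5];  Q = [1, 2, 5, 7, 8] / [3, 6] / [4]
Final shape: (5, 2, 1).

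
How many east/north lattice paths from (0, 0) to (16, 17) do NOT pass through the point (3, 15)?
Number of paths = 1166717430

Total paths from (0, 0) to (16, 17): C(33, 16) = 1166803110. Paths through (3, 15): (paths (0, 0) → (3, 15)) × (paths (3, 15) → (16, 17)) = C(18, 3) · C(15, 13) = 816 · 105 = 85680. Avoidance count = 1166803110 − 85680 = 1166717430.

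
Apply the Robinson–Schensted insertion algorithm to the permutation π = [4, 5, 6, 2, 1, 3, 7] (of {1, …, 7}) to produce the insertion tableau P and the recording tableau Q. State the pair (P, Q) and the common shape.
P = [1, 3, 6, 7] / [2, 5] / [4];  Q = [1, 2, 3, 7] / [4, 6] / [5];  common shape = (4, 2, 1)

Row-insert the values π_1, π_2, … into P one at a time, bumping the leftmost entry strictly greater than the inserted value down to the next row. The recording tableau Q records, in position (i, j), the step at which that cell was added to P.
  Insert 4 (step 1): P = [4];  Q = [1]
  Insert 5 (step 2): P = [4, 5];  Q = [1, 2]
  Insert 6 (step 3): P = [4, 5, 6];  Q = [1, 2, 3]
  Insert 2 (step 4): P = [2, 5, 6] / [4];  Q = [1, 2, 3] / [4]
  Insert 1 (step 5): P = [1, 5, 6] / [2] / [4];  Q = [1, 2, 3] / [4] / [5]
  Insert 3 (step 6): P = [1, 3, 6] / [2, 5] / [4];  Q = [1, 2, 3] / [4, 6] / [5]
  Insert 7 (step 7): P = [1, 3, 6, 7] / [2, 5] / [4];  Q = [1, 2, 3, 7] / [4, 6] / [5]
Final shape: (4, 2, 1).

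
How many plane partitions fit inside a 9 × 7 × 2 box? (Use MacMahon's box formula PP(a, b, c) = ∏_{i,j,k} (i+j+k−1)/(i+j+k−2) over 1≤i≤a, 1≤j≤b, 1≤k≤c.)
PP(9, 7, 2) = 27810640

Evaluate the triple product over i = 1..9, j = 1..7, k = 1..2. The factors are (2/1) · (3/2) · (3/2) · (4/3) · (4/3) · (5/4) · (5/4) · (6/5) · … (126 factors total). The numerators and denominators telescope so the product is an integer; carrying out the multiplication exactly gives PP(9, 7, 2) = 27810640.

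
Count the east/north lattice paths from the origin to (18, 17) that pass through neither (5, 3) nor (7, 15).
Number of paths = 3401397906

Inclusion–exclusion. Total paths: C(35, 18) = 4537567650. Through P₁: C(8, 5)·C(27, 13) = 1123264800. Through P₂: C(22, 7)·C(13, 11) = 13302432. Since P₁ is strictly southwest of P₂, a monotone path through both must visit P₁ then P₂; paths through both = C(8, 5)·C(14, 2)·C(13, 11) = 397488. Avoid both = 4537567650 − 1123264800 − 13302432 + 397488 = 3401397906.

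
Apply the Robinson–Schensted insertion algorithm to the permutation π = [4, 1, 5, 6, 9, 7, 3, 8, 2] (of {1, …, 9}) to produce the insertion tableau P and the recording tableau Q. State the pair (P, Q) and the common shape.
P = [1, 2, 6, 7, 8] / [3, 5] / [4] / [9];  Q = [1, 3, 4, 5, 8] / [2, 6] / [7] / [9];  common shape = (5, 2, 1, 1)

Row-insert the values π_1, π_2, … into P one at a time, bumping the leftmost entry strictly greater than the inserted value down to the next row. The recording tableau Q records, in position (i, j), the step at which that cell was added to P.
  Insert 4 (step 1): P = [4];  Q = [1]
  Insert 1 (step 2): P = [1] / [4];  Q = [1] / [2]
  Insert 5 (step 3): P = [1, 5] / [4];  Q = [1, 3] / [2]
  Insert 6 (step 4): P = [1, 5, 6] / [4];  Q = [1, 3, 4] / [2]
  Insert 9 (step 5): P = [1, 5, 6, 9] / [4];  Q = [1, 3, 4, 5] / [2]
  Insert 7 (step 6): P = [1, 5, 6, 7] / [4, 9];  Q = [1, 3, 4, 5] / [2, 6]
  Insert 3 (step 7): P = [1, 3, 6, 7] / [4, 5] / [9];  Q = [1, 3, 4, 5] / [2, 6] / [7]
  Insert 8 (step 8): P = [1, 3, 6, 7, 8] / [4, 5] / [9];  Q = [1, 3, 4, 5, 8] / [2, 6] / [7]
  Insert 2 (step 9): P = [1, 2, 6, 7, 8] / [3, 5] / [4] / [9];  Q = [1, 3, 4, 5, 8] / [2, 6] / [7] / [9]
Final shape: (5, 2, 1, 1).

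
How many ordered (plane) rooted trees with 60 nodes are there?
C_59 = 405944995127576985730643443367112

These ordered rooted trees are counted by the Catalan number C_n = (1/(n + 1)) · C(2n, n). For n = 59: C_59 = (1/60) · C(118, 59) = 24356699707654619143838606602026720/60 = 405944995127576985730643443367112.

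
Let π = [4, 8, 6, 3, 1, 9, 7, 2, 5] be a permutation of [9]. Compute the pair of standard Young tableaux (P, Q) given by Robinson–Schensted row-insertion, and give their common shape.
P = [1, 2, 5] / [3, 6, 7] / [4, 9] / [8];  Q = [1, 2, 6] / [3, 7, 9] / [4, 8] / [5];  common shape = (3, 3, 2, 1)

Row-insert the values π_1, π_2, … into P one at a time, bumping the leftmost entry strictly greater than the inserted value down to the next row. The recording tableau Q records, in position (i, j), the step at which that cell was added to P.
  Insert 4 (step 1): P = [4];  Q = [1]
  Insert 8 (step 2): P = [4, 8];  Q = [1, 2]
  Insert 6 (step 3): P = [4, 6] / [8];  Q = [1, 2] / [3]
  Insert 3 (step 4): P = [3, 6] / [4] / [8];  Q = [1, 2] / [3] / [4]
  Insert 1 (step 5): P = [1, 6] / [3] / [4] / [8];  Q = [1, 2] / [3] / [4] / [5]
  Insert 9 (step 6): P = [1, 6, 9] / [3] / [4] / [8];  Q = [1, 2, 6] / [3] / [4] / [5]
  Insert 7 (step 7): P = [1, 6, 7] / [3, 9] / [4] / [8];  Q = [1, 2, 6] / [3, 7] / [4] / [5]
  Insert 2 (step 8): P = [1, 2, 7] / [3, 6] / [4, 9] / [8];  Q = [1, 2, 6] / [3, 7] / [4, 8] / [5]
  Insert 5 (step 9): P = [1, 2, 5] / [3, 6, 7] / [4, 9] / [8];  Q = [1, 2, 6] / [3, 7, 9] / [4, 8] / [5]
Final shape: (3, 3, 2, 1).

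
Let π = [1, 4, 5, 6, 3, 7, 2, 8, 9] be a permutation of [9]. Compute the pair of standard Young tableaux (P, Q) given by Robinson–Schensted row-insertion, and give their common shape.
P = [1, 2, 5, 6, 7, 8, 9] / [3] / [4];  Q = [1, 2, 3, 4, 6, 8, 9] / [5] / [7];  common shape = (7, 1, 1)

Row-insert the values π_1, π_2, … into P one at a time, bumping the leftmost entry strictly greater than the inserted value down to the next row. The recording tableau Q records, in position (i, j), the step at which that cell was added to P.
  Insert 1 (step 1): P = [1];  Q = [1]
  Insert 4 (step 2): P = [1, 4];  Q = [1, 2]
  Insert 5 (step 3): P = [1, 4, 5];  Q = [1, 2, 3]
  Insert 6 (step 4): P = [1, 4, 5, 6];  Q = [1, 2, 3, 4]
  Insert 3 (step 5): P = [1, 3, 5, 6] / [4];  Q = [1, 2, 3, 4] / [5]
  Insert 7 (step 6): P = [1, 3, 5, 6, 7] / [4];  Q = [1, 2, 3, 4, 6] / [5]
  Insert 2 (step 7): P = [1, 2, 5, 6, 7] / [3] / [4];  Q = [1, 2, 3, 4, 6] / [5] / [7]
  Insert 8 (step 8): P = [1, 2, 5, 6, 7, 8] / [3] / [4];  Q = [1, 2, 3, 4, 6, 8] / [5] / [7]
  Insert 9 (step 9): P = [1, 2, 5, 6, 7, 8, 9] / [3] / [4];  Q = [1, 2, 3, 4, 6, 8, 9] / [5] / [7]
Final shape: (7, 1, 1).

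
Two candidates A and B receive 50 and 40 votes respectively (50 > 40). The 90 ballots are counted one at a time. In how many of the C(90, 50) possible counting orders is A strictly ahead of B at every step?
Strict-lead orderings = 6652323182996971411034862

Total orderings of the 90 votes with 50 for A: C(90, 50) = 59870908646972742699313758. By the Bertrand ballot formula (Cycle Lemma / reflection principle), the number of orderings in which A is strictly ahead of B throughout is (p − q)/(p + q) · C(p + q, p) = (50 − 40)/(50 + 40) · 59870908646972742699313758 = 6652323182996971411034862.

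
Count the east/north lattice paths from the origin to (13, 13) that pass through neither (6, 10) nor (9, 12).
Number of paths = 8370390

Inclusion–exclusion. Total paths: C(26, 13) = 10400600. Through P₁: C(16, 6)·C(10, 7) = 960960. Through P₂: C(21, 9)·C(5, 4) = 1469650. Since P₁ is strictly southwest of P₂, a monotone path through both must visit P₁ then P₂; paths through both = C(16, 6)·C(5, 3)·C(5, 4) = 400400. Avoid both = 10400600 − 960960 − 1469650 + 400400 = 8370390.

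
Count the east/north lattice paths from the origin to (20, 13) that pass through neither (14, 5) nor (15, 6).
Number of paths = 513689220

Inclusion–exclusion. Total paths: C(33, 20) = 573166440. Through P₁: C(19, 14)·C(14, 6) = 34918884. Through P₂: C(21, 15)·C(12, 5) = 42977088. Since P₁ is strictly southwest of P₂, a monotone path through both must visit P₁ then P₂; paths through both = C(19, 14)·C(2, 1)·C(12, 5) = 18418752. Avoid both = 573166440 − 34918884 − 42977088 + 18418752 = 513689220.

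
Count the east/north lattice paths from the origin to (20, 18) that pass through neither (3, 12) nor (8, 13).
Number of paths = 32289766845

Inclusion–exclusion. Total paths: C(38, 20) = 33578000610. Through P₁: C(15, 3)·C(23, 17) = 45930885. Through P₂: C(21, 8)·C(17, 12) = 1259196120. Since P₁ is strictly southwest of P₂, a monotone path through both must visit P₁ then P₂; paths through both = C(15, 3)·C(6, 5)·C(17, 12) = 16893240. Avoid both = 33578000610 − 45930885 − 1259196120 + 16893240 = 32289766845.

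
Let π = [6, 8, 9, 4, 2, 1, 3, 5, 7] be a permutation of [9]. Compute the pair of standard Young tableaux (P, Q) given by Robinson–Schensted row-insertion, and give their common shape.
P = [1, 3, 5, 7] / [2, 8, 9] / [4] / [6];  Q = [1, 2, 3, 9] / [4, 7, 8] / [5] / [6];  common shape = (4, 3, 1, 1)

Row-insert the values π_1, π_2, … into P one at a time, bumping the leftmost entry strictly greater than the inserted value down to the next row. The recording tableau Q records, in position (i, j), the step at which that cell was added to P.
  Insert 6 (step 1): P = [6];  Q = [1]
  Insert 8 (step 2): P = [6, 8];  Q = [1, 2]
  Insert 9 (step 3): P = [6, 8, 9];  Q = [1, 2, 3]
  Insert 4 (step 4): P = [4, 8, 9] / [6];  Q = [1, 2, 3] / [4]
  Insert 2 (step 5): P = [2, 8, 9] / [4] / [6];  Q = [1, 2, 3] / [4] / [5]
  Insert 1 (step 6): P = [1, 8, 9] / [2] / [4] / [6];  Q = [1, 2, 3] / [4] / [5] / [6]
  Insert 3 (step 7): P = [1, 3, 9] / [2, 8] / [4] / [6];  Q = [1, 2, 3] / [4, 7] / [5] / [6]
  Insert 5 (step 8): P = [1, 3, 5] / [2, 8, 9] / [4] / [6];  Q = [1, 2, 3] / [4, 7, 8] / [5] / [6]
  Insert 7 (step 9): P = [1, 3, 5, 7] / [2, 8, 9] / [4] / [6];  Q = [1, 2, 3, 9] / [4, 7, 8] / [5] / [6]
Final shape: (4, 3, 1, 1).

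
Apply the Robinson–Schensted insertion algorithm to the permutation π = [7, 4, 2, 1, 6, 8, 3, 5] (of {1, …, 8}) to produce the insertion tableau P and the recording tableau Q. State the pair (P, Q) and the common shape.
P = [1, 3, 5] / [2, 6, 8] / [4] / [7];  Q = [1, 5, 6] / [2, 7, 8] / [3] / [4];  common shape = (3, 3, 1, 1)

Row-insert the values π_1, π_2, … into P one at a time, bumping the leftmost entry strictly greater than the inserted value down to the next row. The recording tableau Q records, in position (i, j), the step at which that cell was added to P.
  Insert 7 (step 1): P = [7];  Q = [1]
  Insert 4 (step 2): P = [4] / [7];  Q = [1] / [2]
  Insert 2 (step 3): P = [2] / [4] / [7];  Q = [1] / [2] / [3]
  Insert 1 (step 4): P = [1] / [2] / [4] / [7];  Q = [1] / [2] / [3] / [4]
  Insert 6 (step 5): P = [1, 6] / [2] / [4] / [7];  Q = [1, 5] / [2] / [3] / [4]
  Insert 8 (step 6): P = [1, 6, 8] / [2] / [4] / [7];  Q = [1, 5, 6] / [2] / [3] / [4]
  Insert 3 (step 7): P = [1, 3, 8] / [2, 6] / [4] / [7];  Q = [1, 5, 6] / [2, 7] / [3] / [4]
  Insert 5 (step 8): P = [1, 3, 5] / [2, 6, 8] / [4] / [7];  Q = [1, 5, 6] / [2, 7, 8] / [3] / [4]
Final shape: (3, 3, 1, 1).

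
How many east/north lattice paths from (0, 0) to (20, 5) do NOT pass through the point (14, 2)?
Number of paths = 43050

Total paths from (0, 0) to (20, 5): C(25, 20) = 53130. Paths through (14, 2): (paths (0, 0) → (14, 2)) × (paths (14, 2) → (20, 5)) = C(16, 14) · C(9, 6) = 120 · 84 = 10080. Avoidance count = 53130 − 10080 = 43050.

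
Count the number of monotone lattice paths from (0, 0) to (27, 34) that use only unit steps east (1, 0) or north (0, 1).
Number of paths = 157890968768078210

A monotone lattice path from (0, 0) to (27, 34) consists of 27 east steps and 34 north steps in some order, so it is determined by which 27 of the 61 steps are east. The count is C(61, 27) = 157890968768078210.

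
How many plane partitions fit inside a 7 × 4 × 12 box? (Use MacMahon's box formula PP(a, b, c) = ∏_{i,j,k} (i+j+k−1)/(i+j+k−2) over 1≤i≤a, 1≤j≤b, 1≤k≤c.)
PP(7, 4, 12) = 2241344526426720

Evaluate the triple product over i = 1..7, j = 1..4, k = 1..12. The factors are (2/1) · (3/2) · (4/3) · (5/4) · (6/5) · (7/6) · (8/7) · (9/8) · … (336 factors total). The numerators and denominators telescope so the product is an integer; carrying out the multiplication exactly gives PP(7, 4, 12) = 2241344526426720.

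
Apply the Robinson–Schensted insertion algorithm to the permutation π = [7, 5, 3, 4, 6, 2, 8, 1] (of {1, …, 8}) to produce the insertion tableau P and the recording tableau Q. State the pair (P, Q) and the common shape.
P = [1, 4, 6, 8] / [2] / [3] / [5] / [7];  Q = [1, 4, 5, 7] / [2] / [3] / [6] / [8];  common shape = (4, 1, 1, 1, 1)

Row-insert the values π_1, π_2, … into P one at a time, bumping the leftmost entry strictly greater than the inserted value down to the next row. The recording tableau Q records, in position (i, j), the step at which that cell was added to P.
  Insert 7 (step 1): P = [7];  Q = [1]
  Insert 5 (step 2): P = [5] / [7];  Q = [1] / [2]
  Insert 3 (step 3): P = [3] / [5] / [7];  Q = [1] / [2] / [3]
  Insert 4 (step 4): P = [3, 4] / [5] / [7];  Q = [1, 4] / [2] / [3]
  Insert 6 (step 5): P = [3, 4, 6] / [5] / [7];  Q = [1, 4, 5] / [2] / [3]
  Insert 2 (step 6): P = [2, 4, 6] / [3] / [5] / [7];  Q = [1, 4, 5] / [2] / [3] / [6]
  Insert 8 (step 7): P = [2, 4, 6, 8] / [3] / [5] / [7];  Q = [1, 4, 5, 7] / [2] / [3] / [6]
  Insert 1 (step 8): P = [1, 4, 6, 8] / [2] / [3] / [5] / [7];  Q = [1, 4, 5, 7] / [2] / [3] / [6] / [8]
Final shape: (4, 1, 1, 1, 1).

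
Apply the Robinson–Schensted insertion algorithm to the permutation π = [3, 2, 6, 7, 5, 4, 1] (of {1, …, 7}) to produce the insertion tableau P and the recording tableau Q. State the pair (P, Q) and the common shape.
P = [1, 4, 7] / [2, 5] / [3] / [6];  Q = [1, 3, 4] / [2, 5] / [6] / [7];  common shape = (3, 2, 1, 1)

Row-insert the values π_1, π_2, … into P one at a time, bumping the leftmost entry strictly greater than the inserted value down to the next row. The recording tableau Q records, in position (i, j), the step at which that cell was added to P.
  Insert 3 (step 1): P = [3];  Q = [1]
  Insert 2 (step 2): P = [2] / [3];  Q = [1] / [2]
  Insert 6 (step 3): P = [2, 6] / [3];  Q = [1, 3] / [2]
  Insert 7 (step 4): P = [2, 6, 7] / [3];  Q = [1, 3, 4] / [2]
  Insert 5 (step 5): P = [2, 5, 7] / [3, 6];  Q = [1, 3, 4] / [2, 5]
  Insert 4 (step 6): P = [2, 4, 7] / [3, 5] / [6];  Q = [1, 3, 4] / [2, 5] / [6]
  Insert 1 (step 7): P = [1, 4, 7] / [2, 5] / [3] / [6];  Q = [1, 3, 4] / [2, 5] / [6] / [7]
Final shape: (3, 2, 1, 1).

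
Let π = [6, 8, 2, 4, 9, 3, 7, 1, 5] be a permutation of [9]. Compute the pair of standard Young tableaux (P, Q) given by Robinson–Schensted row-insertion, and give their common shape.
P = [1, 3, 5] / [2, 7, 9] / [4, 8] / [6];  Q = [1, 2, 5] / [3, 4, 7] / [6, 9] / [8];  common shape = (3, 3, 2, 1)

Row-insert the values π_1, π_2, … into P one at a time, bumping the leftmost entry strictly greater than the inserted value down to the next row. The recording tableau Q records, in position (i, j), the step at which that cell was added to P.
  Insert 6 (step 1): P = [6];  Q = [1]
  Insert 8 (step 2): P = [6, 8];  Q = [1, 2]
  Insert 2 (step 3): P = [2, 8] / [6];  Q = [1, 2] / [3]
  Insert 4 (step 4): P = [2, 4] / [6, 8];  Q = [1, 2] / [3, 4]
  Insert 9 (step 5): P = [2, 4, 9] / [6, 8];  Q = [1, 2, 5] / [3, 4]
  Insert 3 (step 6): P = [2, 3, 9] / [4, 8] / [6];  Q = [1, 2, 5] / [3, 4] / [6]
  Insert 7 (step 7): P = [2, 3, 7] / [4, 8, 9] / [6];  Q = [1, 2, 5] / [3, 4, 7] / [6]
  Insert 1 (step 8): P = [1, 3, 7] / [2, 8, 9] / [4] / [6];  Q = [1, 2, 5] / [3, 4, 7] / [6] / [8]
  Insert 5 (step 9): P = [1, 3, 5] / [2, 7, 9] / [4, 8] / [6];  Q = [1, 2, 5] / [3, 4, 7] / [6, 9] / [8]
Final shape: (3, 3, 2, 1).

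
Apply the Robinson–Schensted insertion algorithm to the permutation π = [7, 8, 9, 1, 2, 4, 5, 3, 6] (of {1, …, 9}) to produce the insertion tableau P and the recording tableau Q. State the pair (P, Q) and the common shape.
P = [1, 2, 3, 5, 6] / [4, 8, 9] / [7];  Q = [1, 2, 3, 7, 9] / [4, 5, 6] / [8];  common shape = (5, 3, 1)

Row-insert the values π_1, π_2, … into P one at a time, bumping the leftmost entry strictly greater than the inserted value down to the next row. The recording tableau Q records, in position (i, j), the step at which that cell was added to P.
  Insert 7 (step 1): P = [7];  Q = [1]
  Insert 8 (step 2): P = [7, 8];  Q = [1, 2]
  Insert 9 (step 3): P = [7, 8, 9];  Q = [1, 2, 3]
  Insert 1 (step 4): P = [1, 8, 9] / [7];  Q = [1, 2, 3] / [4]
  Insert 2 (step 5): P = [1, 2, 9] / [7, 8];  Q = [1, 2, 3] / [4, 5]
  Insert 4 (step 6): P = [1, 2, 4] / [7, 8, 9];  Q = [1, 2, 3] / [4, 5, 6]
  Insert 5 (step 7): P = [1, 2, 4, 5] / [7, 8, 9];  Q = [1, 2, 3, 7] / [4, 5, 6]
  Insert 3 (step 8): P = [1, 2, 3, 5] / [4, 8, 9] / [7];  Q = [1, 2, 3, 7] / [4, 5, 6] / [8]
  Insert 6 (step 9): P = [1, 2, 3, 5, 6] / [4, 8, 9] / [7];  Q = [1, 2, 3, 7, 9] / [4, 5, 6] / [8]
Final shape: (5, 3, 1).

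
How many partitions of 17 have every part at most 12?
p(17, parts ≤ 12) = 285

Use the recurrence p(n, m) = p(n, m−1) + p(n−m, m): either the largest part is < m (count p(n, m−1)) or the largest part is exactly m (remove one copy of m, count p(n−m, m)). With p(0, ·) = 1 this gives p(17, parts ≤ 12) = 285. (By conjugating Young diagrams, this also counts partitions of 17 into at most 12 parts.)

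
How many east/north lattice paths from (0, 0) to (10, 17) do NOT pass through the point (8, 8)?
Number of paths = 7728435

Total paths from (0, 0) to (10, 17): C(27, 10) = 8436285. Paths through (8, 8): (paths (0, 0) → (8, 8)) × (paths (8, 8) → (10, 17)) = C(16, 8) · C(11, 2) = 12870 · 55 = 707850. Avoidance count = 8436285 − 707850 = 7728435.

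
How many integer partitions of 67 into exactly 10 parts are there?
p(67, 10 parts) = 141136

Partitions of n into exactly k parts are in bijection with partitions of n − k into at most k parts (subtract 1 from each part). So p(67, exactly 10) = p(57, parts ≤ 10). Computing via the recurrence p(m, j) = p(m, j−1) + p(m−j, j) gives 141136.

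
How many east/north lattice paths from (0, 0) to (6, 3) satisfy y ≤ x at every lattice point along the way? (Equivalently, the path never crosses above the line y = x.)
Number of paths = 48

By the reflection principle (André's argument), the number of monotone paths to (6, 3) with n ≤ m that never go above y = x is C(9, 6) − C(9, 7) = 84 − 36 = 48.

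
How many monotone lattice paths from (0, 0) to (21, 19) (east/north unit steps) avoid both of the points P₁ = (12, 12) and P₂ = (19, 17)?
Number of paths = 61612033472

Inclusion–exclusion. Total paths: C(40, 21) = 131282408400. Through P₁: C(24, 12)·C(16, 9) = 30935544640. Through P₂: C(36, 19)·C(4, 2) = 51584979600. Since P₁ is strictly southwest of P₂, a monotone path through both must visit P₁ then P₂; paths through both = C(24, 12)·C(12, 7)·C(4, 2) = 12850149312. Avoid both = 131282408400 − 30935544640 − 51584979600 + 12850149312 = 61612033472.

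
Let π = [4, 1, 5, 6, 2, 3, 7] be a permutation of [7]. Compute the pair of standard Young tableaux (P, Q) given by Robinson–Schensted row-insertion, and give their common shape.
P = [1, 2, 3, 7] / [4, 5, 6];  Q = [1, 3, 4, 7] / [2, 5, 6];  common shape = (4, 3)

Row-insert the values π_1, π_2, … into P one at a time, bumping the leftmost entry strictly greater than the inserted value down to the next row. The recording tableau Q records, in position (i, j), the step at which that cell was added to P.
  Insert 4 (step 1): P = [4];  Q = [1]
  Insert 1 (step 2): P = [1] / [4];  Q = [1] / [2]
  Insert 5 (step 3): P = [1, 5] / [4];  Q = [1, 3] / [2]
  Insert 6 (step 4): P = [1, 5, 6] / [4];  Q = [1, 3, 4] / [2]
  Insert 2 (step 5): P = [1, 2, 6] / [4, 5];  Q = [1, 3, 4] / [2, 5]
  Insert 3 (step 6): P = [1, 2, 3] / [4, 5, 6];  Q = [1, 3, 4] / [2, 5, 6]
  Insert 7 (step 7): P = [1, 2, 3, 7] / [4, 5, 6];  Q = [1, 3, 4, 7] / [2, 5, 6]
Final shape: (4, 3).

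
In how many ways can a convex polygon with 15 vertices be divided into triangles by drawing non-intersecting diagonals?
C_13 = 742900

These polygon triangulations are counted by the Catalan number C_n = (1/(n + 1)) · C(2n, n). For n = 13: C_13 = (1/14) · C(26, 13) = 10400600/14 = 742900.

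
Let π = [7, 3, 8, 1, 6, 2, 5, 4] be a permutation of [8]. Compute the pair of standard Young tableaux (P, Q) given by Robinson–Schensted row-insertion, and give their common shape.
P = [1, 2, 4] / [3, 5] / [6, 8] / [7];  Q = [1, 3, 7] / [2, 5] / [4, 6] / [8];  common shape = (3, 2, 2, 1)

Row-insert the values π_1, π_2, … into P one at a time, bumping the leftmost entry strictly greater than the inserted value down to the next row. The recording tableau Q records, in position (i, j), the step at which that cell was added to P.
  Insert 7 (step 1): P = [7];  Q = [1]
  Insert 3 (step 2): P = [3] / [7];  Q = [1] / [2]
  Insert 8 (step 3): P = [3, 8] / [7];  Q = [1, 3] / [2]
  Insert 1 (step 4): P = [1, 8] / [3] / [7];  Q = [1, 3] / [2] / [4]
  Insert 6 (step 5): P = [1, 6] / [3, 8] / [7];  Q = [1, 3] / [2, 5] / [4]
  Insert 2 (step 6): P = [1, 2] / [3, 6] / [7, 8];  Q = [1, 3] / [2, 5] / [4, 6]
  Insert 5 (step 7): P = [1, 2, 5] / [3, 6] / [7, 8];  Q = [1, 3, 7] / [2, 5] / [4, 6]
  Insert 4 (step 8): P = [1, 2, 4] / [3, 5] / [6, 8] / [7];  Q = [1, 3, 7] / [2, 5] / [4, 6] / [8]
Final shape: (3, 2, 2, 1).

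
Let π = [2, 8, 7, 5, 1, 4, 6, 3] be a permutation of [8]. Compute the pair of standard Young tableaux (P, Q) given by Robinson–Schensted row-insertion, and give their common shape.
P = [1, 3, 6] / [2, 4] / [5] / [7] / [8];  Q = [1, 2, 7] / [3, 6] / [4] / [5] / [8];  common shape = (3, 2, 1, 1, 1)

Row-insert the values π_1, π_2, … into P one at a time, bumping the leftmost entry strictly greater than the inserted value down to the next row. The recording tableau Q records, in position (i, j), the step at which that cell was added to P.
  Insert 2 (step 1): P = [2];  Q = [1]
  Insert 8 (step 2): P = [2, 8];  Q = [1, 2]
  Insert 7 (step 3): P = [2, 7] / [8];  Q = [1, 2] / [3]
  Insert 5 (step 4): P = [2, 5] / [7] / [8];  Q = [1, 2] / [3] / [4]
  Insert 1 (step 5): P = [1, 5] / [2] / [7] / [8];  Q = [1, 2] / [3] / [4] / [5]
  Insert 4 (step 6): P = [1, 4] / [2, 5] / [7] / [8];  Q = [1, 2] / [3, 6] / [4] / [5]
  Insert 6 (step 7): P = [1, 4, 6] / [2, 5] / [7] / [8];  Q = [1, 2, 7] / [3, 6] / [4] / [5]
  Insert 3 (step 8): P = [1, 3, 6] / [2, 4] / [5] / [7] / [8];  Q = [1, 2, 7] / [3, 6] / [4] / [5] / [8]
Final shape: (3, 2, 1, 1, 1).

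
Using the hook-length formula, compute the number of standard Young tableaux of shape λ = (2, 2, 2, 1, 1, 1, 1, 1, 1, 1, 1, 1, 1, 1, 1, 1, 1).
# SYT of shape (2, 2, 2, 1, 1, 1, 1, 1, 1, 1, 1, 1, 1, 1, 1, 1, 1) = 950

Hook-length formula: f^λ = n! / Π hook(c), product over all cells c of the Young diagram. For λ = (2, 2, 2, 1, 1, 1, 1, 1, 1, 1, 1, 1, 1, 1, 1, 1, 1), n = 20 boxes. Hook lengths by row (left-to-right, top-to-bottom): [18, 3]; [17, 2]; [16, 1]; [14]; [13]; [12]; [11]; [10]; [9]; [8]; [7]; [6]; [5]; [4]; [3]; [2]; [1]. Product of hooks = 2560949482291200. So f^λ = 20! / 2560949482291200 = 2432902008176640000 / 2560949482291200 = 950.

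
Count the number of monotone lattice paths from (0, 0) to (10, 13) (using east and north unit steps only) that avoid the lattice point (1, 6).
Number of paths = 1063986

Total paths from (0, 0) to (10, 13): C(23, 10) = 1144066. Paths through (1, 6): (paths (0, 0) → (1, 6)) × (paths (1, 6) → (10, 13)) = C(7, 1) · C(16, 9) = 7 · 11440 = 80080. Avoidance count = 1144066 − 80080 = 1063986.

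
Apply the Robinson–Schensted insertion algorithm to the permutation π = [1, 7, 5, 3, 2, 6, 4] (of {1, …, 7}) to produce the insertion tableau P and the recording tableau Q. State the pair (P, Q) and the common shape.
P = [1, 2, 4] / [3, 6] / [5] / [7];  Q = [1, 2, 6] / [3, 7] / [4] / [5];  common shape = (3, 2, 1, 1)

Row-insert the values π_1, π_2, … into P one at a time, bumping the leftmost entry strictly greater than the inserted value down to the next row. The recording tableau Q records, in position (i, j), the step at which that cell was added to P.
  Insert 1 (step 1): P = [1];  Q = [1]
  Insert 7 (step 2): P = [1, 7];  Q = [1, 2]
  Insert 5 (step 3): P = [1, 5] / [7];  Q = [1, 2] / [3]
  Insert 3 (step 4): P = [1, 3] / [5] / [7];  Q = [1, 2] / [3] / [4]
  Insert 2 (step 5): P = [1, 2] / [3] / [5] / [7];  Q = [1, 2] / [3] / [4] / [5]
  Insert 6 (step 6): P = [1, 2, 6] / [3] / [5] / [7];  Q = [1, 2, 6] / [3] / [4] / [5]
  Insert 4 (step 7): P = [1, 2, 4] / [3, 6] / [5] / [7];  Q = [1, 2, 6] / [3, 7] / [4] / [5]
Final shape: (3, 2, 1, 1).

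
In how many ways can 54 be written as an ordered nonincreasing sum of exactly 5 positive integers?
p(54, 5 parts) = 3507

Partitions of n into exactly k parts are in bijection with partitions of n − k into at most k parts (subtract 1 from each part). So p(54, exactly 5) = p(49, parts ≤ 5). Computing via the recurrence p(m, j) = p(m, j−1) + p(m−j, j) gives 3507.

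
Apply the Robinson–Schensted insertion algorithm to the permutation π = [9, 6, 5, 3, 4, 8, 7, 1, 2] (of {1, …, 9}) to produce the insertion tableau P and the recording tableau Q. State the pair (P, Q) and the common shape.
P = [1, 2, 7] / [3, 4] / [5, 8] / [6] / [9];  Q = [1, 5, 6] / [2, 7] / [3, 9] / [4] / [8];  common shape = (3, 2, 2, 1, 1)

Row-insert the values π_1, π_2, … into P one at a time, bumping the leftmost entry strictly greater than the inserted value down to the next row. The recording tableau Q records, in position (i, j), the step at which that cell was added to P.
  Insert 9 (step 1): P = [9];  Q = [1]
  Insert 6 (step 2): P = [6] / [9];  Q = [1] / [2]
  Insert 5 (step 3): P = [5] / [6] / [9];  Q = [1] / [2] / [3]
  Insert 3 (step 4): P = [3] / [5] / [6] / [9];  Q = [1] / [2] / [3] / [4]
  Insert 4 (step 5): P = [3, 4] / [5] / [6] / [9];  Q = [1, 5] / [2] / [3] / [4]
  Insert 8 (step 6): P = [3, 4, 8] / [5] / [6] / [9];  Q = [1, 5, 6] / [2] / [3] / [4]
  Insert 7 (step 7): P = [3, 4, 7] / [5, 8] / [6] / [9];  Q = [1, 5, 6] / [2, 7] / [3] / [4]
  Insert 1 (step 8): P = [1, 4, 7] / [3, 8] / [5] / [6] / [9];  Q = [1, 5, 6] / [2, 7] / [3] / [4] / [8]
  Insert 2 (step 9): P = [1, 2, 7] / [3, 4] / [5, 8] / [6] / [9];  Q = [1, 5, 6] / [2, 7] / [3, 9] / [4] / [8]
Final shape: (3, 2, 2, 1, 1).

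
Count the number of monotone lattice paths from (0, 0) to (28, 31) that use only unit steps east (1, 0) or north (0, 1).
Number of paths = 55317304280338408

A monotone lattice path from (0, 0) to (28, 31) consists of 28 east steps and 31 north steps in some order, so it is determined by which 28 of the 59 steps are east. The count is C(59, 28) = 55317304280338408.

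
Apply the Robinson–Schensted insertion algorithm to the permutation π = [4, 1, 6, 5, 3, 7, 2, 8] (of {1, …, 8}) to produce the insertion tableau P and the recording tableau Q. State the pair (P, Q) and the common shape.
P = [1, 2, 7, 8] / [3, 5] / [4] / [6];  Q = [1, 3, 6, 8] / [2, 4] / [5] / [7];  common shape = (4, 2, 1, 1)

Row-insert the values π_1, π_2, … into P one at a time, bumping the leftmost entry strictly greater than the inserted value down to the next row. The recording tableau Q records, in position (i, j), the step at which that cell was added to P.
  Insert 4 (step 1): P = [4];  Q = [1]
  Insert 1 (step 2): P = [1] / [4];  Q = [1] / [2]
  Insert 6 (step 3): P = [1, 6] / [4];  Q = [1, 3] / [2]
  Insert 5 (step 4): P = [1, 5] / [4, 6];  Q = [1, 3] / [2, 4]
  Insert 3 (step 5): P = [1, 3] / [4, 5] / [6];  Q = [1, 3] / [2, 4] / [5]
  Insert 7 (step 6): P = [1, 3, 7] / [4, 5] / [6];  Q = [1, 3, 6] / [2, 4] / [5]
  Insert 2 (step 7): P = [1, 2, 7] / [3, 5] / [4] / [6];  Q = [1, 3, 6] / [2, 4] / [5] / [7]
  Insert 8 (step 8): P = [1, 2, 7, 8] / [3, 5] / [4] / [6];  Q = [1, 3, 6, 8] / [2, 4] / [5] / [7]
Final shape: (4, 2, 1, 1).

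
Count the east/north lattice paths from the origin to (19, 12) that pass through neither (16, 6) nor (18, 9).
Number of paths = 119090253

Inclusion–exclusion. Total paths: C(31, 19) = 141120525. Through P₁: C(22, 16)·C(9, 3) = 6267492. Through P₂: C(27, 18)·C(4, 1) = 18747300. Since P₁ is strictly southwest of P₂, a monotone path through both must visit P₁ then P₂; paths through both = C(22, 16)·C(5, 2)·C(4, 1) = 2984520. Avoid both = 141120525 − 6267492 − 18747300 + 2984520 = 119090253.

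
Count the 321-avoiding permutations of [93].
C_93 = 60960876535340415751462563580829648891969728907438000

These 321-avoiding permutations are counted by the Catalan number C_n = (1/(n + 1)) · C(2n, n). For n = 93: C_93 = (1/94) · C(186, 93) = 5730322394321999080637480976597986995845154517299172000/94 = 60960876535340415751462563580829648891969728907438000.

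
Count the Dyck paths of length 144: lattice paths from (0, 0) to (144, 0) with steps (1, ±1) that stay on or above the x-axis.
C_72 = 20276890389709399862928998568254641025700

These Dyck paths are counted by the Catalan number C_n = (1/(n + 1)) · C(2n, n). For n = 72: C_72 = (1/73) · C(144, 72) = 1480212998448786189993816895482588794876100/73 = 20276890389709399862928998568254641025700.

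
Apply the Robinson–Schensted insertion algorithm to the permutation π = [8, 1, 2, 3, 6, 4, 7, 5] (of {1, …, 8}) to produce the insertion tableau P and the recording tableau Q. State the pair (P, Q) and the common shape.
P = [1, 2, 3, 4, 5] / [6, 7] / [8];  Q = [1, 3, 4, 5, 7] / [2, 8] / [6];  common shape = (5, 2, 1)

Row-insert the values π_1, π_2, … into P one at a time, bumping the leftmost entry strictly greater than the inserted value down to the next row. The recording tableau Q records, in position (i, j), the step at which that cell was added to P.
  Insert 8 (step 1): P = [8];  Q = [1]
  Insert 1 (step 2): P = [1] / [8];  Q = [1] / [2]
  Insert 2 (step 3): P = [1, 2] / [8];  Q = [1, 3] / [2]
  Insert 3 (step 4): P = [1, 2, 3] / [8];  Q = [1, 3, 4] / [2]
  Insert 6 (step 5): P = [1, 2, 3, 6] / [8];  Q = [1, 3, 4, 5] / [2]
  Insert 4 (step 6): P = [1, 2, 3, 4] / [6] / [8];  Q = [1, 3, 4, 5] / [2] / [6]
  Insert 7 (step 7): P = [1, 2, 3, 4, 7] / [6] / [8];  Q = [1, 3, 4, 5, 7] / [2] / [6]
  Insert 5 (step 8): P = [1, 2, 3, 4, 5] / [6, 7] / [8];  Q = [1, 3, 4, 5, 7] / [2, 8] / [6]
Final shape: (5, 2, 1).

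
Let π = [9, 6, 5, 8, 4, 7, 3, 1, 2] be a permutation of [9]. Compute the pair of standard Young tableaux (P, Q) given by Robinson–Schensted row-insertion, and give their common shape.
P = [1, 2] / [3, 7] / [4, 8] / [5] / [6] / [9];  Q = [1, 4] / [2, 6] / [3, 9] / [5] / [7] / [8];  common shape = (2, 2, 2, 1, 1, 1)

Row-insert the values π_1, π_2, … into P one at a time, bumping the leftmost entry strictly greater than the inserted value down to the next row. The recording tableau Q records, in position (i, j), the step at which that cell was added to P.
  Insert 9 (step 1): P = [9];  Q = [1]
  Insert 6 (step 2): P = [6] / [9];  Q = [1] / [2]
  Insert 5 (step 3): P = [5] / [6] / [9];  Q = [1] / [2] / [3]
  Insert 8 (step 4): P = [5, 8] / [6] / [9];  Q = [1, 4] / [2] / [3]
  Insert 4 (step 5): P = [4, 8] / [5] / [6] / [9];  Q = [1, 4] / [2] / [3] / [5]
  Insert 7 (step 6): P = [4, 7] / [5, 8] / [6] / [9];  Q = [1, 4] / [2, 6] / [3] / [5]
  Insert 3 (step 7): P = [3, 7] / [4, 8] / [5] / [6] / [9];  Q = [1, 4] / [2, 6] / [3] / [5] / [7]
  Insert 1 (step 8): P = [1, 7] / [3, 8] / [4] / [5] / [6] / [9];  Q = [1, 4] / [2, 6] / [3] / [5] / [7] / [8]
  Insert 2 (step 9): P = [1, 2] / [3, 7] / [4, 8] / [5] / [6] / [9];  Q = [1, 4] / [2, 6] / [3, 9] / [5] / [7] / [8]
Final shape: (2, 2, 2, 1, 1, 1).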